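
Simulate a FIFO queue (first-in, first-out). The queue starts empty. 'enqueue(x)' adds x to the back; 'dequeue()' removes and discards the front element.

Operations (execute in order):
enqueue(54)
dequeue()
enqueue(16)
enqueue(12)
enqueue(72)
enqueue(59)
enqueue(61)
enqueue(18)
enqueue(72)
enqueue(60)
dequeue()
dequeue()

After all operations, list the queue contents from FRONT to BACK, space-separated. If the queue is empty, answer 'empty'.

Answer: 72 59 61 18 72 60

Derivation:
enqueue(54): [54]
dequeue(): []
enqueue(16): [16]
enqueue(12): [16, 12]
enqueue(72): [16, 12, 72]
enqueue(59): [16, 12, 72, 59]
enqueue(61): [16, 12, 72, 59, 61]
enqueue(18): [16, 12, 72, 59, 61, 18]
enqueue(72): [16, 12, 72, 59, 61, 18, 72]
enqueue(60): [16, 12, 72, 59, 61, 18, 72, 60]
dequeue(): [12, 72, 59, 61, 18, 72, 60]
dequeue(): [72, 59, 61, 18, 72, 60]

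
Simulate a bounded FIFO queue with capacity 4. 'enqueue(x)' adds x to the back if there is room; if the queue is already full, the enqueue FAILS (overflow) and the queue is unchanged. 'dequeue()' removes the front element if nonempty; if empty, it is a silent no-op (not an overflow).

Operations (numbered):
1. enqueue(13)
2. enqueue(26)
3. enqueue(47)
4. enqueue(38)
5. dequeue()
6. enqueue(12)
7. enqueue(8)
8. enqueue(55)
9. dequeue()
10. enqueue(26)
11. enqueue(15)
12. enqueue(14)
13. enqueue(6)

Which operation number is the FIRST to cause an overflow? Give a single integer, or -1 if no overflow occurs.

1. enqueue(13): size=1
2. enqueue(26): size=2
3. enqueue(47): size=3
4. enqueue(38): size=4
5. dequeue(): size=3
6. enqueue(12): size=4
7. enqueue(8): size=4=cap → OVERFLOW (fail)
8. enqueue(55): size=4=cap → OVERFLOW (fail)
9. dequeue(): size=3
10. enqueue(26): size=4
11. enqueue(15): size=4=cap → OVERFLOW (fail)
12. enqueue(14): size=4=cap → OVERFLOW (fail)
13. enqueue(6): size=4=cap → OVERFLOW (fail)

Answer: 7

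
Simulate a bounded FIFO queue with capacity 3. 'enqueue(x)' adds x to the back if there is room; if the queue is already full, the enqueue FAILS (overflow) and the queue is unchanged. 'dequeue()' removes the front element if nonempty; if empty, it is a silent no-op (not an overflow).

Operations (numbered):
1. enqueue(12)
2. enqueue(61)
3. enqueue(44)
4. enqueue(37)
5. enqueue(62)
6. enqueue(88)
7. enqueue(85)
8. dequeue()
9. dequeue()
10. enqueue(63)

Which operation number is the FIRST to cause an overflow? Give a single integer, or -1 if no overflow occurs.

1. enqueue(12): size=1
2. enqueue(61): size=2
3. enqueue(44): size=3
4. enqueue(37): size=3=cap → OVERFLOW (fail)
5. enqueue(62): size=3=cap → OVERFLOW (fail)
6. enqueue(88): size=3=cap → OVERFLOW (fail)
7. enqueue(85): size=3=cap → OVERFLOW (fail)
8. dequeue(): size=2
9. dequeue(): size=1
10. enqueue(63): size=2

Answer: 4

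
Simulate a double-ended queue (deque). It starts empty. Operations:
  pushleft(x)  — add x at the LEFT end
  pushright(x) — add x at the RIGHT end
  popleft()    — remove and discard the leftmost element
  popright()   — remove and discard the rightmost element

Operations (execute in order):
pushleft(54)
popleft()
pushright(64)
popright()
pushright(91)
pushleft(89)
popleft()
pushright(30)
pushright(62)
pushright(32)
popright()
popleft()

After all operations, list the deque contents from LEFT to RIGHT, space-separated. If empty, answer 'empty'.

pushleft(54): [54]
popleft(): []
pushright(64): [64]
popright(): []
pushright(91): [91]
pushleft(89): [89, 91]
popleft(): [91]
pushright(30): [91, 30]
pushright(62): [91, 30, 62]
pushright(32): [91, 30, 62, 32]
popright(): [91, 30, 62]
popleft(): [30, 62]

Answer: 30 62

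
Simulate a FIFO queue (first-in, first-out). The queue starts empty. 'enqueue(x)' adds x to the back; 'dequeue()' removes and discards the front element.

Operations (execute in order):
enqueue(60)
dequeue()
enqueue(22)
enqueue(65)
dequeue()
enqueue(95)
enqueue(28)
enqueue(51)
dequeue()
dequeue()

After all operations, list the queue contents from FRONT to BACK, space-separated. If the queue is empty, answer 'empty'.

enqueue(60): [60]
dequeue(): []
enqueue(22): [22]
enqueue(65): [22, 65]
dequeue(): [65]
enqueue(95): [65, 95]
enqueue(28): [65, 95, 28]
enqueue(51): [65, 95, 28, 51]
dequeue(): [95, 28, 51]
dequeue(): [28, 51]

Answer: 28 51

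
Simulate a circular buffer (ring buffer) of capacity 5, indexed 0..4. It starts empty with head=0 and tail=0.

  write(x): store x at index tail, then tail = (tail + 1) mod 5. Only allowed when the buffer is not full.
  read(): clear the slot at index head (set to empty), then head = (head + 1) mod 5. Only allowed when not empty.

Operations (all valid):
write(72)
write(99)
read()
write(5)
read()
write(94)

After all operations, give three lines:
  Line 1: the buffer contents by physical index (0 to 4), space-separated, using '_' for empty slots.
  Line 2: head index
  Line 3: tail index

Answer: _ _ 5 94 _
2
4

Derivation:
write(72): buf=[72 _ _ _ _], head=0, tail=1, size=1
write(99): buf=[72 99 _ _ _], head=0, tail=2, size=2
read(): buf=[_ 99 _ _ _], head=1, tail=2, size=1
write(5): buf=[_ 99 5 _ _], head=1, tail=3, size=2
read(): buf=[_ _ 5 _ _], head=2, tail=3, size=1
write(94): buf=[_ _ 5 94 _], head=2, tail=4, size=2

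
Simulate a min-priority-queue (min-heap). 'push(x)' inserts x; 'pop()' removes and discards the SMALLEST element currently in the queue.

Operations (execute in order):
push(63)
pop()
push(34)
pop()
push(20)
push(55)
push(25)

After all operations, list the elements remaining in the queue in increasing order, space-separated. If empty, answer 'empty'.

Answer: 20 25 55

Derivation:
push(63): heap contents = [63]
pop() → 63: heap contents = []
push(34): heap contents = [34]
pop() → 34: heap contents = []
push(20): heap contents = [20]
push(55): heap contents = [20, 55]
push(25): heap contents = [20, 25, 55]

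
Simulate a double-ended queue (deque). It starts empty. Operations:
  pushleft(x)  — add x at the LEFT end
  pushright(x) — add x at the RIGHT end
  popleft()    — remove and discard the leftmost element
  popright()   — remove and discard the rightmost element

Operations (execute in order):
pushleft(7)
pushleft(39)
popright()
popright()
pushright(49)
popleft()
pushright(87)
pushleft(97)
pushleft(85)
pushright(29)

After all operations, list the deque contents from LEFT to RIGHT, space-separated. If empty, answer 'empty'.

Answer: 85 97 87 29

Derivation:
pushleft(7): [7]
pushleft(39): [39, 7]
popright(): [39]
popright(): []
pushright(49): [49]
popleft(): []
pushright(87): [87]
pushleft(97): [97, 87]
pushleft(85): [85, 97, 87]
pushright(29): [85, 97, 87, 29]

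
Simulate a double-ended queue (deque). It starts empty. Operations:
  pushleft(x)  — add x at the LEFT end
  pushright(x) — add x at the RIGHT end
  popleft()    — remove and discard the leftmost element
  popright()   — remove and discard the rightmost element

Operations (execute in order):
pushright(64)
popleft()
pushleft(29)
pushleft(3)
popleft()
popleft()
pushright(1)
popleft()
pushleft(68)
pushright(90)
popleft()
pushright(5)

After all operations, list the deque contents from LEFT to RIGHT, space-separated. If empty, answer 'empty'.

Answer: 90 5

Derivation:
pushright(64): [64]
popleft(): []
pushleft(29): [29]
pushleft(3): [3, 29]
popleft(): [29]
popleft(): []
pushright(1): [1]
popleft(): []
pushleft(68): [68]
pushright(90): [68, 90]
popleft(): [90]
pushright(5): [90, 5]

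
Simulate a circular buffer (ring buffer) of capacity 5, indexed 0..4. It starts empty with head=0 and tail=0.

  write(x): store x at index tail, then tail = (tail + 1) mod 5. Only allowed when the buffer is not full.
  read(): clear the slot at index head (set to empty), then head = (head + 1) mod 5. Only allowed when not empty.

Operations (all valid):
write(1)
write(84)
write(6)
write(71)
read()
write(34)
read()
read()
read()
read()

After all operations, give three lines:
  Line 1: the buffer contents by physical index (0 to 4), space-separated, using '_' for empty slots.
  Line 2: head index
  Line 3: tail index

write(1): buf=[1 _ _ _ _], head=0, tail=1, size=1
write(84): buf=[1 84 _ _ _], head=0, tail=2, size=2
write(6): buf=[1 84 6 _ _], head=0, tail=3, size=3
write(71): buf=[1 84 6 71 _], head=0, tail=4, size=4
read(): buf=[_ 84 6 71 _], head=1, tail=4, size=3
write(34): buf=[_ 84 6 71 34], head=1, tail=0, size=4
read(): buf=[_ _ 6 71 34], head=2, tail=0, size=3
read(): buf=[_ _ _ 71 34], head=3, tail=0, size=2
read(): buf=[_ _ _ _ 34], head=4, tail=0, size=1
read(): buf=[_ _ _ _ _], head=0, tail=0, size=0

Answer: _ _ _ _ _
0
0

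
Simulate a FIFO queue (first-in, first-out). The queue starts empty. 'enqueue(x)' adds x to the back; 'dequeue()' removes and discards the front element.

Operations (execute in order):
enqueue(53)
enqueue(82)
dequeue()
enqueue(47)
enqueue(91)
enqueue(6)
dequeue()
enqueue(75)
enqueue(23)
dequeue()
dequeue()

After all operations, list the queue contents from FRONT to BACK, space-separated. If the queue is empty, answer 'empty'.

Answer: 6 75 23

Derivation:
enqueue(53): [53]
enqueue(82): [53, 82]
dequeue(): [82]
enqueue(47): [82, 47]
enqueue(91): [82, 47, 91]
enqueue(6): [82, 47, 91, 6]
dequeue(): [47, 91, 6]
enqueue(75): [47, 91, 6, 75]
enqueue(23): [47, 91, 6, 75, 23]
dequeue(): [91, 6, 75, 23]
dequeue(): [6, 75, 23]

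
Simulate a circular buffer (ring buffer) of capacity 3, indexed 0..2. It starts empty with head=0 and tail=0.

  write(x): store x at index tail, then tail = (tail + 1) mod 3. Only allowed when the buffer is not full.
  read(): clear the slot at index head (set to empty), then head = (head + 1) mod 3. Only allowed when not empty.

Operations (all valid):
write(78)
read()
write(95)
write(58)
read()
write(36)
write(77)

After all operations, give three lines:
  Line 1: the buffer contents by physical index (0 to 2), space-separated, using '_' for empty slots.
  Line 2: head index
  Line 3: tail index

write(78): buf=[78 _ _], head=0, tail=1, size=1
read(): buf=[_ _ _], head=1, tail=1, size=0
write(95): buf=[_ 95 _], head=1, tail=2, size=1
write(58): buf=[_ 95 58], head=1, tail=0, size=2
read(): buf=[_ _ 58], head=2, tail=0, size=1
write(36): buf=[36 _ 58], head=2, tail=1, size=2
write(77): buf=[36 77 58], head=2, tail=2, size=3

Answer: 36 77 58
2
2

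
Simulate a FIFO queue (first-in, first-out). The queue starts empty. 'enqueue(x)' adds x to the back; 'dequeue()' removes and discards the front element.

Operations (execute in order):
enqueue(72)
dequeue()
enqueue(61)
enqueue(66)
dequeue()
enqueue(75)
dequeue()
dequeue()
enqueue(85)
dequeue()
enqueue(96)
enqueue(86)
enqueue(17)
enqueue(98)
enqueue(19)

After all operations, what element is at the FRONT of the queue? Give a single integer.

enqueue(72): queue = [72]
dequeue(): queue = []
enqueue(61): queue = [61]
enqueue(66): queue = [61, 66]
dequeue(): queue = [66]
enqueue(75): queue = [66, 75]
dequeue(): queue = [75]
dequeue(): queue = []
enqueue(85): queue = [85]
dequeue(): queue = []
enqueue(96): queue = [96]
enqueue(86): queue = [96, 86]
enqueue(17): queue = [96, 86, 17]
enqueue(98): queue = [96, 86, 17, 98]
enqueue(19): queue = [96, 86, 17, 98, 19]

Answer: 96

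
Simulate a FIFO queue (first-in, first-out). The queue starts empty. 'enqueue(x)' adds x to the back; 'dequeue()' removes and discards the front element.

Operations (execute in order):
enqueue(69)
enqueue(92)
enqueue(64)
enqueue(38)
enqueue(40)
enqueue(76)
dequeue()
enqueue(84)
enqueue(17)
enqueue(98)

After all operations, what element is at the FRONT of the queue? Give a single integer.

Answer: 92

Derivation:
enqueue(69): queue = [69]
enqueue(92): queue = [69, 92]
enqueue(64): queue = [69, 92, 64]
enqueue(38): queue = [69, 92, 64, 38]
enqueue(40): queue = [69, 92, 64, 38, 40]
enqueue(76): queue = [69, 92, 64, 38, 40, 76]
dequeue(): queue = [92, 64, 38, 40, 76]
enqueue(84): queue = [92, 64, 38, 40, 76, 84]
enqueue(17): queue = [92, 64, 38, 40, 76, 84, 17]
enqueue(98): queue = [92, 64, 38, 40, 76, 84, 17, 98]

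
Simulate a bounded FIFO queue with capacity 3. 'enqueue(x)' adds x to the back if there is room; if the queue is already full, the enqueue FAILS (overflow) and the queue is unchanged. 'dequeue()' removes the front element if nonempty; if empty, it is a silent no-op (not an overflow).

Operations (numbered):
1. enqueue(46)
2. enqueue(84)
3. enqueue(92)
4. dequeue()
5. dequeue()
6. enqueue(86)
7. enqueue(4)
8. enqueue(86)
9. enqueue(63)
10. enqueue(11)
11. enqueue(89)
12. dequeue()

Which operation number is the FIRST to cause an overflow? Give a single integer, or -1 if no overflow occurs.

1. enqueue(46): size=1
2. enqueue(84): size=2
3. enqueue(92): size=3
4. dequeue(): size=2
5. dequeue(): size=1
6. enqueue(86): size=2
7. enqueue(4): size=3
8. enqueue(86): size=3=cap → OVERFLOW (fail)
9. enqueue(63): size=3=cap → OVERFLOW (fail)
10. enqueue(11): size=3=cap → OVERFLOW (fail)
11. enqueue(89): size=3=cap → OVERFLOW (fail)
12. dequeue(): size=2

Answer: 8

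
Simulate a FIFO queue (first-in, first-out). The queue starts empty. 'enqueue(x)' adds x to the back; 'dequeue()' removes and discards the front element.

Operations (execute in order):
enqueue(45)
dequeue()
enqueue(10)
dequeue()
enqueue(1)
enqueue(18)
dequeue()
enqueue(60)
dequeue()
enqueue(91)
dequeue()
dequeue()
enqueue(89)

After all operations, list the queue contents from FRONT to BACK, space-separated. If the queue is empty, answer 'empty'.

Answer: 89

Derivation:
enqueue(45): [45]
dequeue(): []
enqueue(10): [10]
dequeue(): []
enqueue(1): [1]
enqueue(18): [1, 18]
dequeue(): [18]
enqueue(60): [18, 60]
dequeue(): [60]
enqueue(91): [60, 91]
dequeue(): [91]
dequeue(): []
enqueue(89): [89]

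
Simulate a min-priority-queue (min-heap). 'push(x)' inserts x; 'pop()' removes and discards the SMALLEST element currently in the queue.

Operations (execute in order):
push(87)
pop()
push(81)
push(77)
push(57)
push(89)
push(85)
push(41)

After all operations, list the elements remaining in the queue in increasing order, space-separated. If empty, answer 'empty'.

Answer: 41 57 77 81 85 89

Derivation:
push(87): heap contents = [87]
pop() → 87: heap contents = []
push(81): heap contents = [81]
push(77): heap contents = [77, 81]
push(57): heap contents = [57, 77, 81]
push(89): heap contents = [57, 77, 81, 89]
push(85): heap contents = [57, 77, 81, 85, 89]
push(41): heap contents = [41, 57, 77, 81, 85, 89]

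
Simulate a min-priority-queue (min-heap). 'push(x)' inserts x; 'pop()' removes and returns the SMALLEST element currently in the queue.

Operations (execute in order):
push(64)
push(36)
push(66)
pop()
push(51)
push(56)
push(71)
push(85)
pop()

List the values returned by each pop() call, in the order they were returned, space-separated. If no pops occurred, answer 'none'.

Answer: 36 51

Derivation:
push(64): heap contents = [64]
push(36): heap contents = [36, 64]
push(66): heap contents = [36, 64, 66]
pop() → 36: heap contents = [64, 66]
push(51): heap contents = [51, 64, 66]
push(56): heap contents = [51, 56, 64, 66]
push(71): heap contents = [51, 56, 64, 66, 71]
push(85): heap contents = [51, 56, 64, 66, 71, 85]
pop() → 51: heap contents = [56, 64, 66, 71, 85]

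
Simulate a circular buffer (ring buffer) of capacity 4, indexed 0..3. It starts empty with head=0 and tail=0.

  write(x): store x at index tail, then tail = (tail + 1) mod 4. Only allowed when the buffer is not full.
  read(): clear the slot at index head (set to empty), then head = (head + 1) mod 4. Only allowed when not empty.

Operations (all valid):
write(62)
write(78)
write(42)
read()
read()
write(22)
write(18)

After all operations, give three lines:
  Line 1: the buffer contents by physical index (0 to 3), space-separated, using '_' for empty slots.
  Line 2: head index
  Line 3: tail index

write(62): buf=[62 _ _ _], head=0, tail=1, size=1
write(78): buf=[62 78 _ _], head=0, tail=2, size=2
write(42): buf=[62 78 42 _], head=0, tail=3, size=3
read(): buf=[_ 78 42 _], head=1, tail=3, size=2
read(): buf=[_ _ 42 _], head=2, tail=3, size=1
write(22): buf=[_ _ 42 22], head=2, tail=0, size=2
write(18): buf=[18 _ 42 22], head=2, tail=1, size=3

Answer: 18 _ 42 22
2
1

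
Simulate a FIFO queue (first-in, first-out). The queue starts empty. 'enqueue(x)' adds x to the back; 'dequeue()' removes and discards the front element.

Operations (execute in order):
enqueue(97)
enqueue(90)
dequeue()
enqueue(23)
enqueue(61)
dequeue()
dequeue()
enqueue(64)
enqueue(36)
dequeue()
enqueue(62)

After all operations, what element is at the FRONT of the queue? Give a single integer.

Answer: 64

Derivation:
enqueue(97): queue = [97]
enqueue(90): queue = [97, 90]
dequeue(): queue = [90]
enqueue(23): queue = [90, 23]
enqueue(61): queue = [90, 23, 61]
dequeue(): queue = [23, 61]
dequeue(): queue = [61]
enqueue(64): queue = [61, 64]
enqueue(36): queue = [61, 64, 36]
dequeue(): queue = [64, 36]
enqueue(62): queue = [64, 36, 62]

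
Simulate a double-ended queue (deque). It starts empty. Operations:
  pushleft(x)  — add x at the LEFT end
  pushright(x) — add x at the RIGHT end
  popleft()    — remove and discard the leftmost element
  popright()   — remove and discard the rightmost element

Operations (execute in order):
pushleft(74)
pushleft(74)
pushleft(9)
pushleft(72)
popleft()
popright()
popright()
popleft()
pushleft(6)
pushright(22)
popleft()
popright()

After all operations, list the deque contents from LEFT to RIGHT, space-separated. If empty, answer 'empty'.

Answer: empty

Derivation:
pushleft(74): [74]
pushleft(74): [74, 74]
pushleft(9): [9, 74, 74]
pushleft(72): [72, 9, 74, 74]
popleft(): [9, 74, 74]
popright(): [9, 74]
popright(): [9]
popleft(): []
pushleft(6): [6]
pushright(22): [6, 22]
popleft(): [22]
popright(): []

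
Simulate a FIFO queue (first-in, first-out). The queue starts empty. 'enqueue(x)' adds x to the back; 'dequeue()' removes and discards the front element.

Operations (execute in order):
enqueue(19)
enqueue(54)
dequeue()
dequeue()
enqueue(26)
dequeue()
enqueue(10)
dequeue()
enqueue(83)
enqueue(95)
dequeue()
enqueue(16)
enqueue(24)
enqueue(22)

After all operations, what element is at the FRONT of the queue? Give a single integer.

enqueue(19): queue = [19]
enqueue(54): queue = [19, 54]
dequeue(): queue = [54]
dequeue(): queue = []
enqueue(26): queue = [26]
dequeue(): queue = []
enqueue(10): queue = [10]
dequeue(): queue = []
enqueue(83): queue = [83]
enqueue(95): queue = [83, 95]
dequeue(): queue = [95]
enqueue(16): queue = [95, 16]
enqueue(24): queue = [95, 16, 24]
enqueue(22): queue = [95, 16, 24, 22]

Answer: 95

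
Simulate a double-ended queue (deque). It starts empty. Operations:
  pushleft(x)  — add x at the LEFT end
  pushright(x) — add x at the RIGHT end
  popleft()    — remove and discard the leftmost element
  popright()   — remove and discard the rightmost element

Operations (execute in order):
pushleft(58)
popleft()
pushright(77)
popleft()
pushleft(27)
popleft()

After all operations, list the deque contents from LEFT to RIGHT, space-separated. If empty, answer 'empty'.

Answer: empty

Derivation:
pushleft(58): [58]
popleft(): []
pushright(77): [77]
popleft(): []
pushleft(27): [27]
popleft(): []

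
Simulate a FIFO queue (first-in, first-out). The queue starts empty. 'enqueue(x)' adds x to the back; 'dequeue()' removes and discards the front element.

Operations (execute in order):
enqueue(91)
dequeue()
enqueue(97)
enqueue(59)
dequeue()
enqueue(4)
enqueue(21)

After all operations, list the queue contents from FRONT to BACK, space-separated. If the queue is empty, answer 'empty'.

Answer: 59 4 21

Derivation:
enqueue(91): [91]
dequeue(): []
enqueue(97): [97]
enqueue(59): [97, 59]
dequeue(): [59]
enqueue(4): [59, 4]
enqueue(21): [59, 4, 21]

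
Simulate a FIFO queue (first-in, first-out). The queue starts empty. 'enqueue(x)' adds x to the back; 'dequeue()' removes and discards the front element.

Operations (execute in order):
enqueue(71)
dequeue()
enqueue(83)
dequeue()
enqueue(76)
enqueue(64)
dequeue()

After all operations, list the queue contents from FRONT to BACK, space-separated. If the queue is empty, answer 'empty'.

Answer: 64

Derivation:
enqueue(71): [71]
dequeue(): []
enqueue(83): [83]
dequeue(): []
enqueue(76): [76]
enqueue(64): [76, 64]
dequeue(): [64]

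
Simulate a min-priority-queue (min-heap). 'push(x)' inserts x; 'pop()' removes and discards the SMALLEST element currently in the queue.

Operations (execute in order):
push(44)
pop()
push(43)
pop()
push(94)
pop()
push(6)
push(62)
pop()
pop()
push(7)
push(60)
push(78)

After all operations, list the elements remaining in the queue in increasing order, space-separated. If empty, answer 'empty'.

Answer: 7 60 78

Derivation:
push(44): heap contents = [44]
pop() → 44: heap contents = []
push(43): heap contents = [43]
pop() → 43: heap contents = []
push(94): heap contents = [94]
pop() → 94: heap contents = []
push(6): heap contents = [6]
push(62): heap contents = [6, 62]
pop() → 6: heap contents = [62]
pop() → 62: heap contents = []
push(7): heap contents = [7]
push(60): heap contents = [7, 60]
push(78): heap contents = [7, 60, 78]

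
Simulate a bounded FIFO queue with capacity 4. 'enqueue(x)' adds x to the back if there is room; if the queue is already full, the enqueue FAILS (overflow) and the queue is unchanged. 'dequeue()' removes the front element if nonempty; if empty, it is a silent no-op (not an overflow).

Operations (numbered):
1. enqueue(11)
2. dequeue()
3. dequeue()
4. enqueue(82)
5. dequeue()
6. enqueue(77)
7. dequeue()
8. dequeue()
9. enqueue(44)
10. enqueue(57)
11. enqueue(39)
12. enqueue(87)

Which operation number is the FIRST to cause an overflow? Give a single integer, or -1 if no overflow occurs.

Answer: -1

Derivation:
1. enqueue(11): size=1
2. dequeue(): size=0
3. dequeue(): empty, no-op, size=0
4. enqueue(82): size=1
5. dequeue(): size=0
6. enqueue(77): size=1
7. dequeue(): size=0
8. dequeue(): empty, no-op, size=0
9. enqueue(44): size=1
10. enqueue(57): size=2
11. enqueue(39): size=3
12. enqueue(87): size=4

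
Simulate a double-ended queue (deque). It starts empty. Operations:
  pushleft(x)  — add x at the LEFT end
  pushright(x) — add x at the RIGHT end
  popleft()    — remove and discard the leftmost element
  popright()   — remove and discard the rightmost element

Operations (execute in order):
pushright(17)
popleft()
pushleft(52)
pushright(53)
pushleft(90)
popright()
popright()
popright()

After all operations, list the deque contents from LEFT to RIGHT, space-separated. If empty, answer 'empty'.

pushright(17): [17]
popleft(): []
pushleft(52): [52]
pushright(53): [52, 53]
pushleft(90): [90, 52, 53]
popright(): [90, 52]
popright(): [90]
popright(): []

Answer: empty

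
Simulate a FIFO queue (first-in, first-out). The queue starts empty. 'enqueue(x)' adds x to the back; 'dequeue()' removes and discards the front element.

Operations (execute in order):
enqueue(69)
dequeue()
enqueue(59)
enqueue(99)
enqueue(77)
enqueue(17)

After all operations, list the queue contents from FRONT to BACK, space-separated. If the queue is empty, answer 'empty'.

Answer: 59 99 77 17

Derivation:
enqueue(69): [69]
dequeue(): []
enqueue(59): [59]
enqueue(99): [59, 99]
enqueue(77): [59, 99, 77]
enqueue(17): [59, 99, 77, 17]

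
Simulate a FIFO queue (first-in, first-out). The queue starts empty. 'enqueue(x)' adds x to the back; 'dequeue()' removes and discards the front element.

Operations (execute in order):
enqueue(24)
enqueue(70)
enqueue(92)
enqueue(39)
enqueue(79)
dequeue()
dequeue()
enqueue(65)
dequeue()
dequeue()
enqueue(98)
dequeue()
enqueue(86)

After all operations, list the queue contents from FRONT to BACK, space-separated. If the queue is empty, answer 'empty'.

enqueue(24): [24]
enqueue(70): [24, 70]
enqueue(92): [24, 70, 92]
enqueue(39): [24, 70, 92, 39]
enqueue(79): [24, 70, 92, 39, 79]
dequeue(): [70, 92, 39, 79]
dequeue(): [92, 39, 79]
enqueue(65): [92, 39, 79, 65]
dequeue(): [39, 79, 65]
dequeue(): [79, 65]
enqueue(98): [79, 65, 98]
dequeue(): [65, 98]
enqueue(86): [65, 98, 86]

Answer: 65 98 86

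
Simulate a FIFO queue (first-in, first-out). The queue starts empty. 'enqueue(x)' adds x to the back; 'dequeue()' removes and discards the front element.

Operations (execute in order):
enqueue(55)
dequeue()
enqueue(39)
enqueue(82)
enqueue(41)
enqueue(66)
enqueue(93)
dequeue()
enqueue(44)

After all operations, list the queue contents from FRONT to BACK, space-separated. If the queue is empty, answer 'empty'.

enqueue(55): [55]
dequeue(): []
enqueue(39): [39]
enqueue(82): [39, 82]
enqueue(41): [39, 82, 41]
enqueue(66): [39, 82, 41, 66]
enqueue(93): [39, 82, 41, 66, 93]
dequeue(): [82, 41, 66, 93]
enqueue(44): [82, 41, 66, 93, 44]

Answer: 82 41 66 93 44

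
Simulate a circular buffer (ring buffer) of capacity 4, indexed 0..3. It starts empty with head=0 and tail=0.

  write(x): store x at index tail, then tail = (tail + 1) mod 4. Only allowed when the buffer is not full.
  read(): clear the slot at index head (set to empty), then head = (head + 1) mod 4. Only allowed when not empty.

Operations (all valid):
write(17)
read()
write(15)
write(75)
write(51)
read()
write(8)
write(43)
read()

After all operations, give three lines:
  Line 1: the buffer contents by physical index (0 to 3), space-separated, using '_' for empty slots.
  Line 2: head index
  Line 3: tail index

write(17): buf=[17 _ _ _], head=0, tail=1, size=1
read(): buf=[_ _ _ _], head=1, tail=1, size=0
write(15): buf=[_ 15 _ _], head=1, tail=2, size=1
write(75): buf=[_ 15 75 _], head=1, tail=3, size=2
write(51): buf=[_ 15 75 51], head=1, tail=0, size=3
read(): buf=[_ _ 75 51], head=2, tail=0, size=2
write(8): buf=[8 _ 75 51], head=2, tail=1, size=3
write(43): buf=[8 43 75 51], head=2, tail=2, size=4
read(): buf=[8 43 _ 51], head=3, tail=2, size=3

Answer: 8 43 _ 51
3
2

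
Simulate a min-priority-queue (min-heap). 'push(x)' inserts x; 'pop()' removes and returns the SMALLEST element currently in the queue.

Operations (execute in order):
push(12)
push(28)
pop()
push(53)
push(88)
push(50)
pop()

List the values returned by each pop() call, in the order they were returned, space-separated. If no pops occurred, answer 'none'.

push(12): heap contents = [12]
push(28): heap contents = [12, 28]
pop() → 12: heap contents = [28]
push(53): heap contents = [28, 53]
push(88): heap contents = [28, 53, 88]
push(50): heap contents = [28, 50, 53, 88]
pop() → 28: heap contents = [50, 53, 88]

Answer: 12 28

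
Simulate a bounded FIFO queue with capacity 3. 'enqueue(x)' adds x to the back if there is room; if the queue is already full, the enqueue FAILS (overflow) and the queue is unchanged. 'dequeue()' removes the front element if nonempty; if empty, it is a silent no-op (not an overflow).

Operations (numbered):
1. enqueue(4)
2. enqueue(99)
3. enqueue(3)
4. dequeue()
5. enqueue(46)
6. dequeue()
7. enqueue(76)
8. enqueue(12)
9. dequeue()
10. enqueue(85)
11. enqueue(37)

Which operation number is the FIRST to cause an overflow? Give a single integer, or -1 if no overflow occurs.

Answer: 8

Derivation:
1. enqueue(4): size=1
2. enqueue(99): size=2
3. enqueue(3): size=3
4. dequeue(): size=2
5. enqueue(46): size=3
6. dequeue(): size=2
7. enqueue(76): size=3
8. enqueue(12): size=3=cap → OVERFLOW (fail)
9. dequeue(): size=2
10. enqueue(85): size=3
11. enqueue(37): size=3=cap → OVERFLOW (fail)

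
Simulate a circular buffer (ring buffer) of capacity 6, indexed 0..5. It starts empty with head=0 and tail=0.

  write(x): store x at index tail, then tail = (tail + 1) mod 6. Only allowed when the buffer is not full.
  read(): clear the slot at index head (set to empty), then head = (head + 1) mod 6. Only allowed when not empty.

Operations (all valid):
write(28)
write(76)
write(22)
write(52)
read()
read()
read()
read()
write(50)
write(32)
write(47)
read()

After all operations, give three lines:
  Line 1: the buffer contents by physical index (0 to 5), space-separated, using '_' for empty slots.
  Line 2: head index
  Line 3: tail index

write(28): buf=[28 _ _ _ _ _], head=0, tail=1, size=1
write(76): buf=[28 76 _ _ _ _], head=0, tail=2, size=2
write(22): buf=[28 76 22 _ _ _], head=0, tail=3, size=3
write(52): buf=[28 76 22 52 _ _], head=0, tail=4, size=4
read(): buf=[_ 76 22 52 _ _], head=1, tail=4, size=3
read(): buf=[_ _ 22 52 _ _], head=2, tail=4, size=2
read(): buf=[_ _ _ 52 _ _], head=3, tail=4, size=1
read(): buf=[_ _ _ _ _ _], head=4, tail=4, size=0
write(50): buf=[_ _ _ _ 50 _], head=4, tail=5, size=1
write(32): buf=[_ _ _ _ 50 32], head=4, tail=0, size=2
write(47): buf=[47 _ _ _ 50 32], head=4, tail=1, size=3
read(): buf=[47 _ _ _ _ 32], head=5, tail=1, size=2

Answer: 47 _ _ _ _ 32
5
1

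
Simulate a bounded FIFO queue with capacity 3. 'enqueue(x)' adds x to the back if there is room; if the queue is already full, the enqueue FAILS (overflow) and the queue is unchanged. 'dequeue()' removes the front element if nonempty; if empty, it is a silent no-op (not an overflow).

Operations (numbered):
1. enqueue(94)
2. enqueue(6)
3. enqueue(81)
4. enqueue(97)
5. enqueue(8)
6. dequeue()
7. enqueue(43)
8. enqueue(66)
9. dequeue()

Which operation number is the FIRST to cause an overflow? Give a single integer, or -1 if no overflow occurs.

1. enqueue(94): size=1
2. enqueue(6): size=2
3. enqueue(81): size=3
4. enqueue(97): size=3=cap → OVERFLOW (fail)
5. enqueue(8): size=3=cap → OVERFLOW (fail)
6. dequeue(): size=2
7. enqueue(43): size=3
8. enqueue(66): size=3=cap → OVERFLOW (fail)
9. dequeue(): size=2

Answer: 4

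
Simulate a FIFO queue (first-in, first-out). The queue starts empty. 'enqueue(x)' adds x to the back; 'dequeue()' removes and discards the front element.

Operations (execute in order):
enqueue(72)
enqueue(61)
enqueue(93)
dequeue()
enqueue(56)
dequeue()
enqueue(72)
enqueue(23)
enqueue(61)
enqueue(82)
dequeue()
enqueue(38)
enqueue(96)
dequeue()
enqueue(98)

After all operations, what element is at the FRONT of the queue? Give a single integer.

Answer: 72

Derivation:
enqueue(72): queue = [72]
enqueue(61): queue = [72, 61]
enqueue(93): queue = [72, 61, 93]
dequeue(): queue = [61, 93]
enqueue(56): queue = [61, 93, 56]
dequeue(): queue = [93, 56]
enqueue(72): queue = [93, 56, 72]
enqueue(23): queue = [93, 56, 72, 23]
enqueue(61): queue = [93, 56, 72, 23, 61]
enqueue(82): queue = [93, 56, 72, 23, 61, 82]
dequeue(): queue = [56, 72, 23, 61, 82]
enqueue(38): queue = [56, 72, 23, 61, 82, 38]
enqueue(96): queue = [56, 72, 23, 61, 82, 38, 96]
dequeue(): queue = [72, 23, 61, 82, 38, 96]
enqueue(98): queue = [72, 23, 61, 82, 38, 96, 98]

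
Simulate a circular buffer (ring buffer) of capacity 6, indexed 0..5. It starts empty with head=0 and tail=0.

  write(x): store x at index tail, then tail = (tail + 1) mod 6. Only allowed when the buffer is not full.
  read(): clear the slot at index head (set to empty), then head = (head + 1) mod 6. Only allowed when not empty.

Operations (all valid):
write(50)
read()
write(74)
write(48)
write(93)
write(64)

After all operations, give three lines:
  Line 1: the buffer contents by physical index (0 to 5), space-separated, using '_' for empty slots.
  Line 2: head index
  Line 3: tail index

write(50): buf=[50 _ _ _ _ _], head=0, tail=1, size=1
read(): buf=[_ _ _ _ _ _], head=1, tail=1, size=0
write(74): buf=[_ 74 _ _ _ _], head=1, tail=2, size=1
write(48): buf=[_ 74 48 _ _ _], head=1, tail=3, size=2
write(93): buf=[_ 74 48 93 _ _], head=1, tail=4, size=3
write(64): buf=[_ 74 48 93 64 _], head=1, tail=5, size=4

Answer: _ 74 48 93 64 _
1
5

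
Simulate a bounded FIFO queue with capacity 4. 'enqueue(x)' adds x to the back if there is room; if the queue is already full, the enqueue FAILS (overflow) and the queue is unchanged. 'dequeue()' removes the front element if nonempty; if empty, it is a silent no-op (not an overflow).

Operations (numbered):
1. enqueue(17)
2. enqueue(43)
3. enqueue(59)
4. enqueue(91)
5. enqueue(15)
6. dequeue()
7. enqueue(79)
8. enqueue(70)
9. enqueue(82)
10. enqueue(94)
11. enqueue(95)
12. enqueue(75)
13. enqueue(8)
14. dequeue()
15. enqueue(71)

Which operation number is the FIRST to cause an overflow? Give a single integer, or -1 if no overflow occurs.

1. enqueue(17): size=1
2. enqueue(43): size=2
3. enqueue(59): size=3
4. enqueue(91): size=4
5. enqueue(15): size=4=cap → OVERFLOW (fail)
6. dequeue(): size=3
7. enqueue(79): size=4
8. enqueue(70): size=4=cap → OVERFLOW (fail)
9. enqueue(82): size=4=cap → OVERFLOW (fail)
10. enqueue(94): size=4=cap → OVERFLOW (fail)
11. enqueue(95): size=4=cap → OVERFLOW (fail)
12. enqueue(75): size=4=cap → OVERFLOW (fail)
13. enqueue(8): size=4=cap → OVERFLOW (fail)
14. dequeue(): size=3
15. enqueue(71): size=4

Answer: 5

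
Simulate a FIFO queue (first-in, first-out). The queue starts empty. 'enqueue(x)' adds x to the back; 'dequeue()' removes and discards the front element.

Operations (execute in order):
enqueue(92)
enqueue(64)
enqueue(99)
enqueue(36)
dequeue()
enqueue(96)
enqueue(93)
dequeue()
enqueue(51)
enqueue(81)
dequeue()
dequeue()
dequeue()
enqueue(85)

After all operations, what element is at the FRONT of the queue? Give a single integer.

Answer: 93

Derivation:
enqueue(92): queue = [92]
enqueue(64): queue = [92, 64]
enqueue(99): queue = [92, 64, 99]
enqueue(36): queue = [92, 64, 99, 36]
dequeue(): queue = [64, 99, 36]
enqueue(96): queue = [64, 99, 36, 96]
enqueue(93): queue = [64, 99, 36, 96, 93]
dequeue(): queue = [99, 36, 96, 93]
enqueue(51): queue = [99, 36, 96, 93, 51]
enqueue(81): queue = [99, 36, 96, 93, 51, 81]
dequeue(): queue = [36, 96, 93, 51, 81]
dequeue(): queue = [96, 93, 51, 81]
dequeue(): queue = [93, 51, 81]
enqueue(85): queue = [93, 51, 81, 85]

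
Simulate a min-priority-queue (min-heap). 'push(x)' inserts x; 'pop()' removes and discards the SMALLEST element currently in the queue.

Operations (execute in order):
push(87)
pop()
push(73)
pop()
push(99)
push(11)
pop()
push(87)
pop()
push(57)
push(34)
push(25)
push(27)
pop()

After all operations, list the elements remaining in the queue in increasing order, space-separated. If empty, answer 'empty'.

Answer: 27 34 57 99

Derivation:
push(87): heap contents = [87]
pop() → 87: heap contents = []
push(73): heap contents = [73]
pop() → 73: heap contents = []
push(99): heap contents = [99]
push(11): heap contents = [11, 99]
pop() → 11: heap contents = [99]
push(87): heap contents = [87, 99]
pop() → 87: heap contents = [99]
push(57): heap contents = [57, 99]
push(34): heap contents = [34, 57, 99]
push(25): heap contents = [25, 34, 57, 99]
push(27): heap contents = [25, 27, 34, 57, 99]
pop() → 25: heap contents = [27, 34, 57, 99]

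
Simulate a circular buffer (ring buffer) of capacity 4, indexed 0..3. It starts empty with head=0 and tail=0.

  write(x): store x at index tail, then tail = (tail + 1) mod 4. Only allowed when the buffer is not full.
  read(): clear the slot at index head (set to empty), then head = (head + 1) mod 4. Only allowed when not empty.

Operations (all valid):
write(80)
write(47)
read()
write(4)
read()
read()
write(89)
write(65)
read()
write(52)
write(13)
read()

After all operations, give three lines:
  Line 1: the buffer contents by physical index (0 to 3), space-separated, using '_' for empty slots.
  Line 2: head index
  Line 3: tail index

write(80): buf=[80 _ _ _], head=0, tail=1, size=1
write(47): buf=[80 47 _ _], head=0, tail=2, size=2
read(): buf=[_ 47 _ _], head=1, tail=2, size=1
write(4): buf=[_ 47 4 _], head=1, tail=3, size=2
read(): buf=[_ _ 4 _], head=2, tail=3, size=1
read(): buf=[_ _ _ _], head=3, tail=3, size=0
write(89): buf=[_ _ _ 89], head=3, tail=0, size=1
write(65): buf=[65 _ _ 89], head=3, tail=1, size=2
read(): buf=[65 _ _ _], head=0, tail=1, size=1
write(52): buf=[65 52 _ _], head=0, tail=2, size=2
write(13): buf=[65 52 13 _], head=0, tail=3, size=3
read(): buf=[_ 52 13 _], head=1, tail=3, size=2

Answer: _ 52 13 _
1
3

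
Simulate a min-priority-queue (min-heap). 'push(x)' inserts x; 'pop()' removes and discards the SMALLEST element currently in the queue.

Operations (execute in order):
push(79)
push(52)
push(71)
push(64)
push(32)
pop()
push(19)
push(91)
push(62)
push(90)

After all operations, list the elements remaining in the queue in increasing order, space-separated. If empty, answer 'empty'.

Answer: 19 52 62 64 71 79 90 91

Derivation:
push(79): heap contents = [79]
push(52): heap contents = [52, 79]
push(71): heap contents = [52, 71, 79]
push(64): heap contents = [52, 64, 71, 79]
push(32): heap contents = [32, 52, 64, 71, 79]
pop() → 32: heap contents = [52, 64, 71, 79]
push(19): heap contents = [19, 52, 64, 71, 79]
push(91): heap contents = [19, 52, 64, 71, 79, 91]
push(62): heap contents = [19, 52, 62, 64, 71, 79, 91]
push(90): heap contents = [19, 52, 62, 64, 71, 79, 90, 91]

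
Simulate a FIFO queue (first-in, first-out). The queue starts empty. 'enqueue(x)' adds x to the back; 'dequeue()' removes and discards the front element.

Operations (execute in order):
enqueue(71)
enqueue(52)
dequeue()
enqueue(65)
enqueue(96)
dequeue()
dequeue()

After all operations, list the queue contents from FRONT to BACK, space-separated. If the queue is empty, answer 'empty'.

Answer: 96

Derivation:
enqueue(71): [71]
enqueue(52): [71, 52]
dequeue(): [52]
enqueue(65): [52, 65]
enqueue(96): [52, 65, 96]
dequeue(): [65, 96]
dequeue(): [96]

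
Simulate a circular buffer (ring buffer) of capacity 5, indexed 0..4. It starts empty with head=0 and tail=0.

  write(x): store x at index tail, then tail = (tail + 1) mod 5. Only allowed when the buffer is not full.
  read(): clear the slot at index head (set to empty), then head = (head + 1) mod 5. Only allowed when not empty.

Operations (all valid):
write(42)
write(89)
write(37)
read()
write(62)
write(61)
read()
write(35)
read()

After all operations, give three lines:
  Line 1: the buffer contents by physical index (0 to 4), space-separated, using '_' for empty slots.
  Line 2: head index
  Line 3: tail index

Answer: 35 _ _ 62 61
3
1

Derivation:
write(42): buf=[42 _ _ _ _], head=0, tail=1, size=1
write(89): buf=[42 89 _ _ _], head=0, tail=2, size=2
write(37): buf=[42 89 37 _ _], head=0, tail=3, size=3
read(): buf=[_ 89 37 _ _], head=1, tail=3, size=2
write(62): buf=[_ 89 37 62 _], head=1, tail=4, size=3
write(61): buf=[_ 89 37 62 61], head=1, tail=0, size=4
read(): buf=[_ _ 37 62 61], head=2, tail=0, size=3
write(35): buf=[35 _ 37 62 61], head=2, tail=1, size=4
read(): buf=[35 _ _ 62 61], head=3, tail=1, size=3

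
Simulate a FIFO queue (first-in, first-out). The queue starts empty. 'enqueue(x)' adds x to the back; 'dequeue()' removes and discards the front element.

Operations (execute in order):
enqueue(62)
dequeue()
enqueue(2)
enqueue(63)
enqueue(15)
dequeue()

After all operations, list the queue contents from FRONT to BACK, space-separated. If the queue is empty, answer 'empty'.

Answer: 63 15

Derivation:
enqueue(62): [62]
dequeue(): []
enqueue(2): [2]
enqueue(63): [2, 63]
enqueue(15): [2, 63, 15]
dequeue(): [63, 15]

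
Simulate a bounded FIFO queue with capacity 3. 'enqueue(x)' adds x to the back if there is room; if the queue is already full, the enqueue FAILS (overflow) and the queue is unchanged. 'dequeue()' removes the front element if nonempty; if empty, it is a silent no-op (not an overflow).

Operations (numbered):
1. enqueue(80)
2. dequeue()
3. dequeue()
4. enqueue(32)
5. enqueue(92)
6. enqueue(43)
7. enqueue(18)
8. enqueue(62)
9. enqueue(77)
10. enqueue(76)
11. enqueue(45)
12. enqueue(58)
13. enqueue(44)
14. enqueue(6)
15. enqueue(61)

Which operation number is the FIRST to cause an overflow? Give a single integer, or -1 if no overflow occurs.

Answer: 7

Derivation:
1. enqueue(80): size=1
2. dequeue(): size=0
3. dequeue(): empty, no-op, size=0
4. enqueue(32): size=1
5. enqueue(92): size=2
6. enqueue(43): size=3
7. enqueue(18): size=3=cap → OVERFLOW (fail)
8. enqueue(62): size=3=cap → OVERFLOW (fail)
9. enqueue(77): size=3=cap → OVERFLOW (fail)
10. enqueue(76): size=3=cap → OVERFLOW (fail)
11. enqueue(45): size=3=cap → OVERFLOW (fail)
12. enqueue(58): size=3=cap → OVERFLOW (fail)
13. enqueue(44): size=3=cap → OVERFLOW (fail)
14. enqueue(6): size=3=cap → OVERFLOW (fail)
15. enqueue(61): size=3=cap → OVERFLOW (fail)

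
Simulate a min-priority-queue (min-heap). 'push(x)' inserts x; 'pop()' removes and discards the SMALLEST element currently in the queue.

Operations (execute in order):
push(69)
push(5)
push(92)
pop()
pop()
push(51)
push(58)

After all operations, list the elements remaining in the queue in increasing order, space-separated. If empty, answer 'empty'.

Answer: 51 58 92

Derivation:
push(69): heap contents = [69]
push(5): heap contents = [5, 69]
push(92): heap contents = [5, 69, 92]
pop() → 5: heap contents = [69, 92]
pop() → 69: heap contents = [92]
push(51): heap contents = [51, 92]
push(58): heap contents = [51, 58, 92]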